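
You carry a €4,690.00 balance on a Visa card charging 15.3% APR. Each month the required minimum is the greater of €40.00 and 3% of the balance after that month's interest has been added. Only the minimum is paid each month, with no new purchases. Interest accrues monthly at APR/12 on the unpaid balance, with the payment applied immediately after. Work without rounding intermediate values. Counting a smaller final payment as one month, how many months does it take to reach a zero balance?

115 months

Monthly rate r = 15.3%/12 = 1.275% = 0.01275.
While 3% of the post-interest balance exceeds €40.00, each month B ← (B·(1+r))·(1 − 0.03), i.e. B shrinks by the factor (1+r)·0.97 = 0.98237.
This holds for months 1–72. Entering month 73 the balance is €1,302.87; 3% of the post-interest balance is now below €40.00, so the flat €40.00 minimum applies from here.
From month 73 a fixed €40.00 at rate r clears €1,302.87 in 43 more payments. Total: 72 + 43 = 115 months.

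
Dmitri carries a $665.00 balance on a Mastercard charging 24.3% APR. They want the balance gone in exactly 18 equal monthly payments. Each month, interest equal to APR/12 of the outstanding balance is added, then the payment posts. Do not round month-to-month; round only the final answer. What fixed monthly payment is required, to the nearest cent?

$44.45

Monthly rate r = 24.3%/12 = 2.025% = 0.02025.
Level-payment amortization: P = B₀·r / (1 − (1+r)^(−n)) = 665.00·0.02025 / (1 − 1.02025^(−18)).
Denominator 1 − (1+r)^(−18) = 0.302922383.
P = 13.4663 / 0.302922383 ≈ 44.45.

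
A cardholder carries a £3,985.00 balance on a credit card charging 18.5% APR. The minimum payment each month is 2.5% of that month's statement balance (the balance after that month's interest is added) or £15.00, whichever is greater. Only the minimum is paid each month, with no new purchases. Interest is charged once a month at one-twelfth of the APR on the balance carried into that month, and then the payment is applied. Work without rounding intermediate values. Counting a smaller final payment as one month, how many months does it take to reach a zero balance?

252 months

Monthly rate r = 18.5%/12 = 1.54167% = 0.0154167.
While 2.5% of the post-interest balance exceeds £15.00, each month B ← (B·(1+r))·(1 − 0.025), i.e. B shrinks by the factor (1+r)·0.975 = 0.99003.
This holds for months 1–191. Entering month 192 the balance is £587.99; 2.5% of the post-interest balance is now below £15.00, so the flat £15.00 minimum applies from here.
From month 192 a fixed £15.00 at rate r clears £587.99 in 61 more payments. Total: 191 + 61 = 252 months.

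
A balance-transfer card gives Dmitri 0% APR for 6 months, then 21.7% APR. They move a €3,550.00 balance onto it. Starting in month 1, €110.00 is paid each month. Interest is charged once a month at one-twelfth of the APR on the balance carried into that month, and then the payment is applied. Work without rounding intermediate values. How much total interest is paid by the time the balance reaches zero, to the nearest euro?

€1,066

Promo months 1–6 at r₀ = 0%/12 = 0; months 7+ at r₁ = 21.7%/12 = 0.0180833.
After month 6 (no interest yet): B = €3,550.00 − 6·€110.00 = €2,890.00.
Then at r₁ with €110.00/mo: n₂ = −ln(1 − r₁·B/P)/ln(1+r₁) ≈ 35.96 → 36 more payments.
Total paid = 41·€110.00 + €106.11 = €4,616.11; interest = €4,616.11 − €3,550.00 = €1,066.11.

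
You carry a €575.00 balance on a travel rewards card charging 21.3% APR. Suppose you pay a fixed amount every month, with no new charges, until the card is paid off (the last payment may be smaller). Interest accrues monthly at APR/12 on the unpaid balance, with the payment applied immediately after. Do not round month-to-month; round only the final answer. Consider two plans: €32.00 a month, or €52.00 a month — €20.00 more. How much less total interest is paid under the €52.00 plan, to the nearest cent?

Monthly rate r = 21.3%/12 = 1.775% = 0.01775.
At €32.00/mo: n = ⌈−ln(1 − rB₀/P)/ln(1+r)⌉ = 22 payments (last €26.65); total interest = total paid − €575.00 = €123.65.
At €52.00/mo: 13 payments (last €21.88); total interest €70.88.
Interest saved = €123.65 − €70.88 = €52.77.

€52.77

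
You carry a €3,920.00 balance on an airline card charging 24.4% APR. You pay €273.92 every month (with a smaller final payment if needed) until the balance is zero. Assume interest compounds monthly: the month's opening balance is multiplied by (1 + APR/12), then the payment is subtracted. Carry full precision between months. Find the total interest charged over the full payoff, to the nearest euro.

€760

Monthly rate r = 24.4%/12 = 2.03333% = 0.0203333.
Payoff takes n = ⌈−ln(1 − rB₀/P)/ln(1+r)⌉ = ⌈17.083⌉ = 18 payments; the last is €23.07.
Total paid = 17·€273.92 + €23.07 = €4,679.71.
Total interest = total paid − principal = €4,679.71 − €3,920.00 = €759.71.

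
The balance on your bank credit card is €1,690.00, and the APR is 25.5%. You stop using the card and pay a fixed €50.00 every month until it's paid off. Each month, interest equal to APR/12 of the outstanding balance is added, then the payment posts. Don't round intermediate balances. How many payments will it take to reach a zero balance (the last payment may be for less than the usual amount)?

61 payments

Monthly rate r = 25.5%/12 = 2.125% = 0.02125.
Recurrence: B ← B·(1+r) − €50.00.
Month 1: interest €35.91; balance after payment €1,675.91.
Month 2: interest €35.61; balance after payment €1,661.53.
Closed form: n = −ln(1 − rB₀/P)/ln(1+r) = −ln(0.28175)/ln(1.02125) ≈ 60.242, so the balance reaches zero during payment 61.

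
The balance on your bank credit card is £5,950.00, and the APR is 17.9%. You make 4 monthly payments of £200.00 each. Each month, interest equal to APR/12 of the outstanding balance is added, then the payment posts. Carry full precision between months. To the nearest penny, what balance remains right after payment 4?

Monthly rate r = 17.9%/12 = 1.49167% = 0.0149167.
Each month: B ← B·(1+r) − £200.00.
Month 1: interest £88.75; balance after payment £5,838.75.
Month 2: interest £87.09; balance after payment £5,725.85.
Month 3: interest £85.41; balance after payment £5,611.26.
Month 4: interest £83.70; balance after payment £5,494.96.

£5,494.96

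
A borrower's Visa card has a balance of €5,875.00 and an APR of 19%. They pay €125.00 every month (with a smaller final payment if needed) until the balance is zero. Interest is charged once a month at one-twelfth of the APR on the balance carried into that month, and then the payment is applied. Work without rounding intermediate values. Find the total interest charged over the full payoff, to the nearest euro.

Monthly rate r = 19%/12 = 1.58333% = 0.0158333.
Payoff takes n = ⌈−ln(1 − rB₀/P)/ln(1+r)⌉ = ⌈86.779⌉ = 87 payments; the last is €97.48.
Total paid = 86·€125.00 + €97.48 = €10,847.48.
Total interest = total paid − principal = €10,847.48 − €5,875.00 = €4,972.48.

€4,972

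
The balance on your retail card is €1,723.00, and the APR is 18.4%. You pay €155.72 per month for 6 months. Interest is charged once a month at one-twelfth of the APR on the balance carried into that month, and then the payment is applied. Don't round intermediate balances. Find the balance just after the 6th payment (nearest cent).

€916.84

Monthly rate r = 18.4%/12 = 1.53333% = 0.0153333.
Each month: B ← B·(1+r) − €155.72.
Month 1: interest €26.42; balance after payment €1,593.70.
Month 2: interest €24.44; balance after payment €1,462.42.
Month 3: interest €22.42; balance after payment €1,329.12.
Month 4: interest €20.38; balance after payment €1,193.78.
Month 5: interest €18.30; balance after payment €1,056.36.
Month 6: interest €16.20; balance after payment €916.84.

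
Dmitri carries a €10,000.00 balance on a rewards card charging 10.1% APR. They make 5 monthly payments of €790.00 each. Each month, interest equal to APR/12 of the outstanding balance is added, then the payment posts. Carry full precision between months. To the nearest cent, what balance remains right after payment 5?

€6,410.92

Monthly rate r = 10.1%/12 = 0.841667% = 0.00841667.
Each month: B ← B·(1+r) − €790.00.
Month 1: interest €84.17; balance after payment €9,294.17.
Month 2: interest €78.23; balance after payment €8,582.39.
Month 3: interest €72.24; balance after payment €7,864.63.
Month 4: interest €66.19; balance after payment €7,140.82.
Month 5: interest €60.10; balance after payment €6,410.92.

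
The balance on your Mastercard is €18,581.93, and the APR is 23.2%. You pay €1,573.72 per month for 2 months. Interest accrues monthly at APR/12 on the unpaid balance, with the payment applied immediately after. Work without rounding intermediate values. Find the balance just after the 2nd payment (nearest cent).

Monthly rate r = 23.2%/12 = 1.93333% = 0.0193333.
Each month: B ← B·(1+r) − €1,573.72.
Month 1: interest €359.25; balance after payment €17,367.46.
Month 2: interest €335.77; balance after payment €16,129.51.

€16,129.51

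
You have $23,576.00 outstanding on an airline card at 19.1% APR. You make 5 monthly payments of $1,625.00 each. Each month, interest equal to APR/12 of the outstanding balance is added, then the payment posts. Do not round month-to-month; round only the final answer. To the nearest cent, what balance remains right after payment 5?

$17,125.15

Monthly rate r = 19.1%/12 = 1.59167% = 0.0159167.
Each month: B ← B·(1+r) − $1,625.00.
Month 1: interest $375.25; balance after payment $22,326.25.
Month 2: interest $355.36; balance after payment $21,056.61.
Month 3: interest $335.15; balance after payment $19,766.76.
Month 4: interest $314.62; balance after payment $18,456.38.
Month 5: interest $293.76; balance after payment $17,125.15.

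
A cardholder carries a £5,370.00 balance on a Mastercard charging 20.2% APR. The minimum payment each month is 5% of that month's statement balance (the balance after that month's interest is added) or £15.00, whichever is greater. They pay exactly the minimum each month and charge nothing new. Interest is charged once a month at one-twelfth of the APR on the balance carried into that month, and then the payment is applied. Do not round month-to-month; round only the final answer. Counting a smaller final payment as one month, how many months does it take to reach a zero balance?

108 months

Monthly rate r = 20.2%/12 = 1.68333% = 0.0168333.
While 5% of the post-interest balance exceeds £15.00, each month B ← (B·(1+r))·(1 − 0.05), i.e. B shrinks by the factor (1+r)·0.95 = 0.96599.
This holds for months 1–84. Entering month 85 the balance is £293.59; 5% of the post-interest balance is now below £15.00, so the flat £15.00 minimum applies from here.
From month 85 a fixed £15.00 at rate r clears £293.59 in 24 more payments. Total: 84 + 24 = 108 months.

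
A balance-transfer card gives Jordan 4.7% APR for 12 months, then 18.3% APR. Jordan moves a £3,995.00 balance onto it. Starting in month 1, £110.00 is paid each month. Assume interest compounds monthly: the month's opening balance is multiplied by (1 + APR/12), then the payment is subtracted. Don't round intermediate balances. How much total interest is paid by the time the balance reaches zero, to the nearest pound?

£959

Promo months 1–12 at r₀ = 4.7%/12 = 0.00391667; months 13+ at r₁ = 18.3%/12 = 0.01525.
After month 12: iterate B ← B·(1+r₀) − £110.00 for 12 months → £2,838.05.
Then at r₁ with £110.00/mo: n₂ = −ln(1 − r₁·B/P)/ln(1+r₁) ≈ 33.03 → 34 more payments.
Total paid = 45·£110.00 + £3.87 = £4,953.87; interest = £4,953.87 − £3,995.00 = £958.87.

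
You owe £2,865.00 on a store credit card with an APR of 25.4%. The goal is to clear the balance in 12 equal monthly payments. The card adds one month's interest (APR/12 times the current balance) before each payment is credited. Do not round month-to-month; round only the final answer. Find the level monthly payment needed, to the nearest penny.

£272.86

Monthly rate r = 25.4%/12 = 2.11667% = 0.0211667.
Level-payment amortization: P = B₀·r / (1 − (1+r)^(−n)) = 2865.00·0.0211667 / (1 − 1.02117^(−12)).
Denominator 1 − (1+r)^(−12) = 0.222249246.
P = 60.6425 / 0.222249246 ≈ 272.86.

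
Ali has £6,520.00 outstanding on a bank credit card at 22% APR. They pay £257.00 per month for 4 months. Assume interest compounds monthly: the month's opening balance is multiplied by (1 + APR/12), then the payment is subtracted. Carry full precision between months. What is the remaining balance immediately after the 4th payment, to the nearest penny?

Monthly rate r = 22%/12 = 1.83333% = 0.0183333.
Each month: B ← B·(1+r) − £257.00.
Month 1: interest £119.53; balance after payment £6,382.53.
Month 2: interest £117.01; balance after payment £6,242.55.
Month 3: interest £114.45; balance after payment £6,099.99.
Month 4: interest £111.83; balance after payment £5,954.83.

£5,954.83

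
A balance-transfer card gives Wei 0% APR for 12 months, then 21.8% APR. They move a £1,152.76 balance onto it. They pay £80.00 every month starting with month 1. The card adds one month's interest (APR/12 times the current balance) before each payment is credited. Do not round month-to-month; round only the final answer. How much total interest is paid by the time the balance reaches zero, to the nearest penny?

Promo months 1–12 at r₀ = 0%/12 = 0; months 13+ at r₁ = 21.8%/12 = 0.0181667.
After month 12 (no interest yet): B = £1,152.76 − 12·£80.00 = £192.76.
Then at r₁ with £80.00/mo: n₂ = −ln(1 − r₁·B/P)/ln(1+r₁) ≈ 2.49 → 3 more payments.
Total paid = 14·£80.00 + £39.07 = £1,159.07; interest = £1,159.07 − £1,152.76 = £6.31.

£6.31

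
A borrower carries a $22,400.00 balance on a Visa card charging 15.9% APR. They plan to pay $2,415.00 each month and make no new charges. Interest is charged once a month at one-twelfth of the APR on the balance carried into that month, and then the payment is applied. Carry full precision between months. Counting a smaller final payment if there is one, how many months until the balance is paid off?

Monthly rate r = 15.9%/12 = 1.325% = 0.01325.
Recurrence: B ← B·(1+r) − $2,415.00.
Month 1: interest $296.80; balance after payment $20,281.80.
Month 2: interest $268.73; balance after payment $18,135.53.
Closed form: n = −ln(1 − rB₀/P)/ln(1+r) = −ln(0.8771)/ln(1.01325) ≈ 9.962, so the balance reaches zero during payment 10.

10 payments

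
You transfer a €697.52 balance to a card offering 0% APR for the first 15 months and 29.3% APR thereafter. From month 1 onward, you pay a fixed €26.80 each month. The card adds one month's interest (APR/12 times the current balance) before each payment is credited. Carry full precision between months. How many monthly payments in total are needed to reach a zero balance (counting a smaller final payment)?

Promo months 1–15 at r₀ = 0%/12 = 0; months 16+ at r₁ = 29.3%/12 = 0.0244167.
After month 15 (no interest yet): B = €697.52 − 15·€26.80 = €295.52.
Then at r₁ with €26.80/mo: n₂ = −ln(1 − r₁·B/P)/ln(1+r₁) ≈ 13.00 → 14 more payments.

29 months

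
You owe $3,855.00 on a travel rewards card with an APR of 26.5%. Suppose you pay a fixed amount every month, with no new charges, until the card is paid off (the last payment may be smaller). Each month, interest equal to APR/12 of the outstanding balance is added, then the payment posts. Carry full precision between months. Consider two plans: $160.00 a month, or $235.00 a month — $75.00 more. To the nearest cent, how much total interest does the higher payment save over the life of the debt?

Monthly rate r = 26.5%/12 = 2.20833% = 0.0220833.
At $160.00/mo: n = ⌈−ln(1 − rB₀/P)/ln(1+r)⌉ = 35 payments (last $123.18); total interest = total paid − $3,855.00 = $1,708.18.
At $235.00/mo: 21 payments (last $140.10); total interest $985.10.
Interest saved = $1,708.18 − $985.10 = $723.08.

$723.08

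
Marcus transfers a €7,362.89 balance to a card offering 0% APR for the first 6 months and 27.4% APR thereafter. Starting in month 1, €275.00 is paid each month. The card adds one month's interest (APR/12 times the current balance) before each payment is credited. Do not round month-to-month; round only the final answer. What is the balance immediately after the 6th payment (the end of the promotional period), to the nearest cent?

Promo months 1–6 at r₀ = 0%/12 = 0; months 7+ at r₁ = 27.4%/12 = 0.0228333.
After month 6 (no interest yet): B = €7,362.89 − 6·€275.00 = €5,712.89.

€5,712.89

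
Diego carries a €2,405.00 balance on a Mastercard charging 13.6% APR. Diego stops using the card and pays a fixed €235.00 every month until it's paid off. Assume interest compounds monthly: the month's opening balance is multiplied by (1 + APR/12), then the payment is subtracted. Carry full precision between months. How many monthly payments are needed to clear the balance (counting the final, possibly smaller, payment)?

11 payments

Monthly rate r = 13.6%/12 = 1.13333% = 0.0113333.
Recurrence: B ← B·(1+r) − €235.00.
Month 1: interest €27.26; balance after payment €2,197.26.
Month 2: interest €24.90; balance after payment €1,987.16.
Closed form: n = −ln(1 − rB₀/P)/ln(1+r) = −ln(0.88401)/ln(1.01133) ≈ 10.939, so the balance reaches zero during payment 11.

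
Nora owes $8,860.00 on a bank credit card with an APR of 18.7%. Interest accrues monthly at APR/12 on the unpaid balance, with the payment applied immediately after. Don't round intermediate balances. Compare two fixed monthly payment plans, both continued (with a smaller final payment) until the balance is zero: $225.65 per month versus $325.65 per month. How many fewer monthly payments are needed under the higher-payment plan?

26 fewer payments

Monthly rate r = 18.7%/12 = 1.55833% = 0.0155833.
At $225.65/mo: n = ⌈−ln(1 − rB₀/P)/ln(1+r)⌉ = 62 payments (last $46.41); total interest = total paid − $8,860.00 = $4,951.06.
At $325.65/mo: 36 payments (last $219.54); total interest $2,757.29.
Payments saved = 62 − 36 = 26.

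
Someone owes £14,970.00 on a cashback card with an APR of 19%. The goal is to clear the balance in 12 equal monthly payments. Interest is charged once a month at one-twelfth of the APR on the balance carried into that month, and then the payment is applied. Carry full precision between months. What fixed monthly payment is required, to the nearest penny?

Monthly rate r = 19%/12 = 1.58333% = 0.0158333.
Level-payment amortization: P = B₀·r / (1 − (1+r)^(−n)) = 14970.00·0.0158333 / (1 − 1.01583^(−12)).
Denominator 1 − (1+r)^(−12) = 0.171809041.
P = 237.025 / 0.171809041 ≈ 1379.58.

£1,379.58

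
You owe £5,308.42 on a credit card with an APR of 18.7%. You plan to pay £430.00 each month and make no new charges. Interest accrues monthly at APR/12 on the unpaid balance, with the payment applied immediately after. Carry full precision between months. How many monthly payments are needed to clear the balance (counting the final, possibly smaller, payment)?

Monthly rate r = 18.7%/12 = 1.55833% = 0.0155833.
Recurrence: B ← B·(1+r) − £430.00.
Month 1: interest £82.72; balance after payment £4,961.14.
Month 2: interest £77.31; balance after payment £4,608.45.
Closed form: n = −ln(1 − rB₀/P)/ln(1+r) = −ln(0.80762)/ln(1.01558) ≈ 13.817, so the balance reaches zero during payment 14.

14 payments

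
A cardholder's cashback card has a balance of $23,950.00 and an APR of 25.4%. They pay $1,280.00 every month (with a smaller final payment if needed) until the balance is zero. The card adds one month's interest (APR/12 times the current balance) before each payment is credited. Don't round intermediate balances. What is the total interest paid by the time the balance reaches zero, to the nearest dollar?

$6,866

Monthly rate r = 25.4%/12 = 2.11667% = 0.0211667.
Payoff takes n = ⌈−ln(1 − rB₀/P)/ln(1+r)⌉ = ⌈24.075⌉ = 25 payments; the last is $96.41.
Total paid = 24·$1,280.00 + $96.41 = $30,816.41.
Total interest = total paid − principal = $30,816.41 − $23,950.00 = $6,866.41.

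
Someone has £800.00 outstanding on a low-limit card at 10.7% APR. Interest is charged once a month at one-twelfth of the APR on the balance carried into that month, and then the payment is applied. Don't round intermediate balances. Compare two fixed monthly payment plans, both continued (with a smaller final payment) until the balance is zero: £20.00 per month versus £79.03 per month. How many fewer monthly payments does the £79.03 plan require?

39 fewer payments

Monthly rate r = 10.7%/12 = 0.891667% = 0.00891667.
At £20.00/mo: n = ⌈−ln(1 − rB₀/P)/ln(1+r)⌉ = 50 payments (last £13.79); total interest = total paid − £800.00 = £193.79.
At £79.03/mo: 11 payments (last £51.95); total interest £42.25.
Payments saved = 50 − 11 = 39.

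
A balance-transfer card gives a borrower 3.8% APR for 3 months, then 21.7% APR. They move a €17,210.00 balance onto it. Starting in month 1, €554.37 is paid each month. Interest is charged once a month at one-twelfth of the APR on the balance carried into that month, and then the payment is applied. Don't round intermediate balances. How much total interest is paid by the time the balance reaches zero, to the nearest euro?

Promo months 1–3 at r₀ = 3.8%/12 = 0.00316667; months 4+ at r₁ = 21.7%/12 = 0.0180833.
After month 3: iterate B ← B·(1+r₀) − €554.37 for 3 months → €15,705.63.
Then at r₁ with €554.37/mo: n₂ = −ln(1 − r₁·B/P)/ln(1+r₁) ≈ 40.07 → 41 more payments.
Total paid = 43·€554.37 + €37.67 = €23,875.58; interest = €23,875.58 − €17,210.00 = €6,665.58.

€6,666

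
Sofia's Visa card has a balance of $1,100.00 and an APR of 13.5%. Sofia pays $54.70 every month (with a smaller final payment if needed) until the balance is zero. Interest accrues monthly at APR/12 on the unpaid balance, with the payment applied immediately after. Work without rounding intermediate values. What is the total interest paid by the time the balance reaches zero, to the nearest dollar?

Monthly rate r = 13.5%/12 = 1.125% = 0.01125.
Payoff takes n = ⌈−ln(1 − rB₀/P)/ln(1+r)⌉ = ⌈22.927⌉ = 23 payments; the last is $50.71.
Total paid = 22·$54.70 + $50.71 = $1,254.11.
Total interest = total paid − principal = $1,254.11 − $1,100.00 = $154.11.

$154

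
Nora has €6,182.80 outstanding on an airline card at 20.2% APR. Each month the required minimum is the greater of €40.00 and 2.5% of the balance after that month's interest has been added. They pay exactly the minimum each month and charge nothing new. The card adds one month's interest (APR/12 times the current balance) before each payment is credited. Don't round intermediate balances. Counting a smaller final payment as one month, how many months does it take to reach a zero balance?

Monthly rate r = 20.2%/12 = 1.68333% = 0.0168333.
While 2.5% of the post-interest balance exceeds €40.00, each month B ← (B·(1+r))·(1 − 0.025), i.e. B shrinks by the factor (1+r)·0.975 = 0.99141.
This holds for months 1–159. Entering month 160 the balance is €1,569.04; 2.5% of the post-interest balance is now below €40.00, so the flat €40.00 minimum applies from here.
From month 160 a fixed €40.00 at rate r clears €1,569.04 in 65 more payments. Total: 159 + 65 = 224 months.

224 months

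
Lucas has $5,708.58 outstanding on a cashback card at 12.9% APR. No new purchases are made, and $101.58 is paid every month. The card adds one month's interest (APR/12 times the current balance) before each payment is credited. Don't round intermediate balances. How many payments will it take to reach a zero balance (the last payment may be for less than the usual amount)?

87 payments

Monthly rate r = 12.9%/12 = 1.075% = 0.01075.
Recurrence: B ← B·(1+r) − $101.58.
Month 1: interest $61.37; balance after payment $5,668.37.
Month 2: interest $60.93; balance after payment $5,627.72.
Closed form: n = −ln(1 − rB₀/P)/ln(1+r) = −ln(0.39587)/ln(1.01075) ≈ 86.664, so the balance reaches zero during payment 87.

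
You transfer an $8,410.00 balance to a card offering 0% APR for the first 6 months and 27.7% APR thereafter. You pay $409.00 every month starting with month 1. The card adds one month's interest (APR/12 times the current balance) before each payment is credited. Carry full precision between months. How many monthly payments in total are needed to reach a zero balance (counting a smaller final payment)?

24 payments

Promo months 1–6 at r₀ = 0%/12 = 0; months 7+ at r₁ = 27.7%/12 = 0.0230833.
After month 6 (no interest yet): B = $8,410.00 − 6·$409.00 = $5,956.00.
Then at r₁ with $409.00/mo: n₂ = −ln(1 − r₁·B/P)/ln(1+r₁) ≈ 17.95 → 18 more payments.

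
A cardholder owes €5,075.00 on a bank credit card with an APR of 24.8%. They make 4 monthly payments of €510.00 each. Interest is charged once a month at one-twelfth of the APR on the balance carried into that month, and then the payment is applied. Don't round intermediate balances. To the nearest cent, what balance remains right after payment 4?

€3,403.60

Monthly rate r = 24.8%/12 = 2.06667% = 0.0206667.
Each month: B ← B·(1+r) − €510.00.
Month 1: interest €104.88; balance after payment €4,669.88.
Month 2: interest €96.51; balance after payment €4,256.39.
Month 3: interest €87.97; balance after payment €3,834.36.
Month 4: interest €79.24; balance after payment €3,403.60.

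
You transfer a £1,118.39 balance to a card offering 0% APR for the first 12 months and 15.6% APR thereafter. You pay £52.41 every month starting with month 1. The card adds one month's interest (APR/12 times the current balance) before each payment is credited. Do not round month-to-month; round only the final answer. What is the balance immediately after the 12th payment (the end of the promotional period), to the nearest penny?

Promo months 1–12 at r₀ = 0%/12 = 0; months 13+ at r₁ = 15.6%/12 = 0.013.
After month 12 (no interest yet): B = £1,118.39 − 12·£52.41 = £489.47.

£489.47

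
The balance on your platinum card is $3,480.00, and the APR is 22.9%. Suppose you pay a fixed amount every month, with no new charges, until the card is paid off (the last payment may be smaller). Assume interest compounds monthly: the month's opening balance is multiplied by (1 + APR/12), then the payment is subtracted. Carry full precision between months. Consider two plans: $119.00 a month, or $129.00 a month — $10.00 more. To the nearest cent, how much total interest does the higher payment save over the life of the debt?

$205.27

Monthly rate r = 22.9%/12 = 1.90833% = 0.0190833.
At $119.00/mo: n = ⌈−ln(1 − rB₀/P)/ln(1+r)⌉ = 44 payments (last $23.76); total interest = total paid − $3,480.00 = $1,660.76.
At $129.00/mo: 39 payments (last $33.49); total interest $1,455.49.
Interest saved = $1,660.76 − $1,455.49 = $205.27.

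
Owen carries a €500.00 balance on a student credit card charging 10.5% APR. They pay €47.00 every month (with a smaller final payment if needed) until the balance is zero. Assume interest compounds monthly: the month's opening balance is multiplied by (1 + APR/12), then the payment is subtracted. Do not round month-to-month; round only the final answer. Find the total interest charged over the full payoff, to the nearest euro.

Monthly rate r = 10.5%/12 = 0.875% = 0.00875.
Payoff takes n = ⌈−ln(1 − rB₀/P)/ln(1+r)⌉ = ⌈11.215⌉ = 12 payments; the last is €10.15.
Total paid = 11·€47.00 + €10.15 = €527.15.
Total interest = total paid − principal = €527.15 − €500.00 = €27.15.

€27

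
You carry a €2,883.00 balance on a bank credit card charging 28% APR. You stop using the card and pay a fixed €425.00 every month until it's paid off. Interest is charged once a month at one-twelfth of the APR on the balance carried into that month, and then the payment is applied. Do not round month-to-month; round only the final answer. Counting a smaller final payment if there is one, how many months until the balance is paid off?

8 payments

Monthly rate r = 28%/12 = 2.33333% = 0.0233333.
Recurrence: B ← B·(1+r) − €425.00.
Month 1: interest €67.27; balance after payment €2,525.27.
Month 2: interest €58.92; balance after payment €2,159.19.
Closed form: n = −ln(1 − rB₀/P)/ln(1+r) = −ln(0.84172)/ln(1.02333) ≈ 7.471, so the balance reaches zero during payment 8.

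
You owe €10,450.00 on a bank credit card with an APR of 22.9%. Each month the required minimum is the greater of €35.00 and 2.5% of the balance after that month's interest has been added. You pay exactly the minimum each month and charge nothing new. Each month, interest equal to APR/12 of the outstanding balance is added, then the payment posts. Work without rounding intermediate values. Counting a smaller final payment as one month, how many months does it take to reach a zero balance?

Monthly rate r = 22.9%/12 = 1.90833% = 0.0190833.
While 2.5% of the post-interest balance exceeds €35.00, each month B ← (B·(1+r))·(1 − 0.025), i.e. B shrinks by the factor (1+r)·0.975 = 0.99361.
This holds for months 1–317. Entering month 318 the balance is €1,367.90; 2.5% of the post-interest balance is now below €35.00, so the flat €35.00 minimum applies from here.
From month 318 a fixed €35.00 at rate r clears €1,367.90 in 73 more payments. Total: 317 + 73 = 390 months.

390 months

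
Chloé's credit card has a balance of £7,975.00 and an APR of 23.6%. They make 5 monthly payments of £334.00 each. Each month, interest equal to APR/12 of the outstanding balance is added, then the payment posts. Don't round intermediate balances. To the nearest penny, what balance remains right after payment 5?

Monthly rate r = 23.6%/12 = 1.96667% = 0.0196667.
Each month: B ← B·(1+r) − £334.00.
Month 1: interest £156.84; balance after payment £7,797.84.
Month 2: interest £153.36; balance after payment £7,617.20.
Month 3: interest £149.80; balance after payment £7,433.00.
Month 4: interest £146.18; balance after payment £7,245.19.
Month 5: interest £142.49; balance after payment £7,053.68.

£7,053.68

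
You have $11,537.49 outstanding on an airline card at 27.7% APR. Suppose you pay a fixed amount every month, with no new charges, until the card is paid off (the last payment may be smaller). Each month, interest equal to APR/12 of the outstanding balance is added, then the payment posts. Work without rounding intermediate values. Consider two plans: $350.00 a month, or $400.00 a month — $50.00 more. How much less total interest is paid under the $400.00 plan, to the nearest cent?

$2,736.12

Monthly rate r = 27.7%/12 = 2.30833% = 0.0230833.
At $350.00/mo: n = ⌈−ln(1 − rB₀/P)/ln(1+r)⌉ = 63 payments (last $247.43); total interest = total paid − $11,537.49 = $10,409.94.
At $400.00/mo: 49 payments (last $11.31); total interest $7,673.82.
Interest saved = $10,409.94 − $7,673.82 = $2,736.12.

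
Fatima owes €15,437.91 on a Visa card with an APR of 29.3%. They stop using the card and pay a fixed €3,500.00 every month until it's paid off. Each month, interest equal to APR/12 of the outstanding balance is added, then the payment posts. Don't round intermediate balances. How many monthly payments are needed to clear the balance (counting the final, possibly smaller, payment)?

Monthly rate r = 29.3%/12 = 2.44167% = 0.0244167.
Recurrence: B ← B·(1+r) − €3,500.00.
Month 1: interest €376.94; balance after payment €12,314.85.
Month 2: interest €300.69; balance after payment €9,115.54.
Month 3: interest €222.57; balance after payment €5,838.11.
Month 4: interest €142.55; balance after payment €2,480.66.
Month 5: interest €60.57; balance after payment €0.00.

5 months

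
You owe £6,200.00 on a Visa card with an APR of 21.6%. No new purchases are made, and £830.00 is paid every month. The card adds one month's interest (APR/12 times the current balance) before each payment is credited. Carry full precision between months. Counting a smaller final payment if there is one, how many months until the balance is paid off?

9 payments

Monthly rate r = 21.6%/12 = 1.8% = 0.018.
Recurrence: B ← B·(1+r) − £830.00.
Month 1: interest £111.60; balance after payment £5,481.60.
Month 2: interest £98.67; balance after payment £4,750.27.
Closed form: n = −ln(1 − rB₀/P)/ln(1+r) = −ln(0.86554)/ln(1.018) ≈ 8.094, so the balance reaches zero during payment 9.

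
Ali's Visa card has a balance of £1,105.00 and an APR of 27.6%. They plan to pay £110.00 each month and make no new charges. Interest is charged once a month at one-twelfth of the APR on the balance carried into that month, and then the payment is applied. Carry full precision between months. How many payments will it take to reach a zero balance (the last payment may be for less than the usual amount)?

12 months

Monthly rate r = 27.6%/12 = 2.3% = 0.023.
Recurrence: B ← B·(1+r) − £110.00.
Month 1: interest £25.41; balance after payment £1,020.41.
Month 2: interest £23.47; balance after payment £933.88.
Closed form: n = −ln(1 − rB₀/P)/ln(1+r) = −ln(0.76895)/ln(1.023) ≈ 11.554, so the balance reaches zero during payment 12.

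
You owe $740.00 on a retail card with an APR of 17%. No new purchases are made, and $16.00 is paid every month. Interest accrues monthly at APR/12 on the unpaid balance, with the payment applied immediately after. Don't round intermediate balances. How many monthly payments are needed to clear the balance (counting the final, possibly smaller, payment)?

Monthly rate r = 17%/12 = 1.41667% = 0.0141667.
Recurrence: B ← B·(1+r) − $16.00.
Month 1: interest $10.48; balance after payment $734.48.
Month 2: interest $10.41; balance after payment $728.89.
Closed form: n = −ln(1 − rB₀/P)/ln(1+r) = −ln(0.34479)/ln(1.01417) ≈ 75.695, so the balance reaches zero during payment 76.

76 payments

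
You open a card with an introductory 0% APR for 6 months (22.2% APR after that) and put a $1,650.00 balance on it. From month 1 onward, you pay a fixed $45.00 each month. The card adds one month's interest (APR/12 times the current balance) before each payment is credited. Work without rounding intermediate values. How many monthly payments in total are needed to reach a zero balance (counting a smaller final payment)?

Promo months 1–6 at r₀ = 0%/12 = 0; months 7+ at r₁ = 22.2%/12 = 0.0185.
After month 6 (no interest yet): B = $1,650.00 − 6·$45.00 = $1,380.00.
Then at r₁ with $45.00/mo: n₂ = −ln(1 − r₁·B/P)/ln(1+r₁) ≈ 45.70 → 46 more payments.

52 payments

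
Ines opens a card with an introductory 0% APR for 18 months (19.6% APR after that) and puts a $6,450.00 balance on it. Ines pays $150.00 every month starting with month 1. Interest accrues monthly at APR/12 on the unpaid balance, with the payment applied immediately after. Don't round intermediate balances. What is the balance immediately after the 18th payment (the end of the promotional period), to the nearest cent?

$3,750.00

Promo months 1–18 at r₀ = 0%/12 = 0; months 19+ at r₁ = 19.6%/12 = 0.0163333.
After month 18 (no interest yet): B = $6,450.00 − 18·$150.00 = $3,750.00.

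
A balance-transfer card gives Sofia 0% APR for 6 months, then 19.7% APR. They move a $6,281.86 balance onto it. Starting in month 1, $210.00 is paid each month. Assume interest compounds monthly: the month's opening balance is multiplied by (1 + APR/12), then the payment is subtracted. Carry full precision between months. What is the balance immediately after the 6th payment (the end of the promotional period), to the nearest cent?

Promo months 1–6 at r₀ = 0%/12 = 0; months 7+ at r₁ = 19.7%/12 = 0.0164167.
After month 6 (no interest yet): B = $6,281.86 − 6·$210.00 = $5,021.86.

$5,021.86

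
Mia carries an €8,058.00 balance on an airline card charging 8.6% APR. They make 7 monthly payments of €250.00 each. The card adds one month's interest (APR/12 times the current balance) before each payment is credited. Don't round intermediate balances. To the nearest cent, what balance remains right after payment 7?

Monthly rate r = 8.6%/12 = 0.716667% = 0.00716667.
Each month: B ← B·(1+r) − €250.00.
Month 1: interest €57.75; balance after payment €7,865.75.
Month 2: interest €56.37; balance after payment €7,672.12.
Month 3: interest €54.98; balance after payment €7,477.10.
Month 4: interest €53.59; balance after payment €7,280.69.
Month 5: interest €52.18; balance after payment €7,082.87.
Month 6: interest €50.76; balance after payment €6,883.63.
Month 7: interest €49.33; balance after payment €6,682.96.

€6,682.96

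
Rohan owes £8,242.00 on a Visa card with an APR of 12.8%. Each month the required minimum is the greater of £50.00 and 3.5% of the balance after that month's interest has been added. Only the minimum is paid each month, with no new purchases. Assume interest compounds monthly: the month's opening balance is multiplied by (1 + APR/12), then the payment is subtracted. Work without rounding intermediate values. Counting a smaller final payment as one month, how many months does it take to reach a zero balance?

105 months

Monthly rate r = 12.8%/12 = 1.06667% = 0.0106667.
While 3.5% of the post-interest balance exceeds £50.00, each month B ← (B·(1+r))·(1 − 0.035), i.e. B shrinks by the factor (1+r)·0.965 = 0.97529.
This holds for months 1–71. Entering month 72 the balance is £1,395.20; 3.5% of the post-interest balance is now below £50.00, so the flat £50.00 minimum applies from here.
From month 72 a fixed £50.00 at rate r clears £1,395.20 in 34 more payments. Total: 71 + 34 = 105 months.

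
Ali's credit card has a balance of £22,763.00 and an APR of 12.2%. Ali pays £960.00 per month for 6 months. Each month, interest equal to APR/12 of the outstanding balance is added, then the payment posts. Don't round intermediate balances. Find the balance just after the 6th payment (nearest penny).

£18,278.92

Monthly rate r = 12.2%/12 = 1.01667% = 0.0101667.
Each month: B ← B·(1+r) − £960.00.
Month 1: interest £231.42; balance after payment £22,034.42.
Month 2: interest £224.02; balance after payment £21,298.44.
Month 3: interest £216.53; balance after payment £20,554.97.
Month 4: interest £208.98; balance after payment £19,803.95.
Month 5: interest £201.34; balance after payment £19,045.29.
Month 6: interest £193.63; balance after payment £18,278.92.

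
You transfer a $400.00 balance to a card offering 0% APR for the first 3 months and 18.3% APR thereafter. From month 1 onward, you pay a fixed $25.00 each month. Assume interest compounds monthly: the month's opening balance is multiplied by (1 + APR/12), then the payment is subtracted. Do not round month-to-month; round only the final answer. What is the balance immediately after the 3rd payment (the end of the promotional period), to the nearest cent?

Promo months 1–3 at r₀ = 0%/12 = 0; months 4+ at r₁ = 18.3%/12 = 0.01525.
After month 3 (no interest yet): B = $400.00 − 3·$25.00 = $325.00.

$325.00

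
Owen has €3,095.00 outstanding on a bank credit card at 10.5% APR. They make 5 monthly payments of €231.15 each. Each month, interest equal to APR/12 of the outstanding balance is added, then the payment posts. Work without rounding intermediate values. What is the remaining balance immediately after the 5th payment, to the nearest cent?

Monthly rate r = 10.5%/12 = 0.875% = 0.00875.
Each month: B ← B·(1+r) − €231.15.
Month 1: interest €27.08; balance after payment €2,890.93.
Month 2: interest €25.30; balance after payment €2,685.08.
Month 3: interest €23.49; balance after payment €2,477.42.
Month 4: interest €21.68; balance after payment €2,267.95.
Month 5: interest €19.84; balance after payment €2,056.64.

€2,056.64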